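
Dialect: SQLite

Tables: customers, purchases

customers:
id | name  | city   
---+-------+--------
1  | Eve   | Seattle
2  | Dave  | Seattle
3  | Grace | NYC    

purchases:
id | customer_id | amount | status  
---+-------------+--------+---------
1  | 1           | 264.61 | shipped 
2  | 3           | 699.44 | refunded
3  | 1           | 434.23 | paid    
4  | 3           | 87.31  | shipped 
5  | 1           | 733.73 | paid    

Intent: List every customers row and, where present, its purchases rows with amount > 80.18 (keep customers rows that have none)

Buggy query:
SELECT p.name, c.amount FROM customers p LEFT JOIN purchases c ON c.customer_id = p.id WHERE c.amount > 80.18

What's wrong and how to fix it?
Bug: A WHERE condition on the right-hand table after LEFT JOIN drops unmatched parents

Fix: Put 'c.amount > 80.18' in the JOIN's ON clause instead of WHERE

Corrected query:
SELECT p.name, c.amount FROM customers p LEFT JOIN purchases c ON c.customer_id = p.id AND c.amount > 80.18

Result:
name  | amount
------+-------
Eve   | 264.61
Eve   | 434.23
Eve   | 733.73
Dave  | NULL  
Grace | 87.31 
Grace | 699.44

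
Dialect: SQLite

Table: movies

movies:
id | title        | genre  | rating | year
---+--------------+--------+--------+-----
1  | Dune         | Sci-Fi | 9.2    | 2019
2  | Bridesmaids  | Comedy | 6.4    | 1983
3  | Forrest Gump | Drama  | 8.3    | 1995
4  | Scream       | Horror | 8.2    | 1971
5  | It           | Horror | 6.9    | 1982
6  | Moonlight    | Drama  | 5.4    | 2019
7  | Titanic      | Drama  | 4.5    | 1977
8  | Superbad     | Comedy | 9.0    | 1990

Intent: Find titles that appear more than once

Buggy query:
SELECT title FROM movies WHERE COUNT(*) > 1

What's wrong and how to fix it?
Bug: WHERE can't reference COUNT(*); aggregates are computed after WHERE

Fix: Group first, then use HAVING for the count condition

Corrected query:
SELECT title FROM movies GROUP BY title HAVING COUNT(*) > 1

Result:
(no rows)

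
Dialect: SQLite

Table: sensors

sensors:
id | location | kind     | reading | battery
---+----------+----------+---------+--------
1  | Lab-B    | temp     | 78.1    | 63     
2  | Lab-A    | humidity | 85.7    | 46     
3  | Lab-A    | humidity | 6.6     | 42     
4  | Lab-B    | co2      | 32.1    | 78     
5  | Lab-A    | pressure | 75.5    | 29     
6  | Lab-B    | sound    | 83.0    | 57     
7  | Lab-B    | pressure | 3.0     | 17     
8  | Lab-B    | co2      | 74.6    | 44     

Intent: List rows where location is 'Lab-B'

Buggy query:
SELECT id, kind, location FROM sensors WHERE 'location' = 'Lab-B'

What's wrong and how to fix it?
Bug: Single quotes denote string literals in SQL; the column name is being compared as a constant string

Fix: Remove the quotes around the column name (or use double quotes for an identifier)

Corrected query:
SELECT id, kind, location FROM sensors WHERE location = 'Lab-B'

Result:
id | kind     | location
---+----------+---------
1  | temp     | Lab-B   
4  | co2      | Lab-B   
6  | sound    | Lab-B   
7  | pressure | Lab-B   
8  | co2      | Lab-B   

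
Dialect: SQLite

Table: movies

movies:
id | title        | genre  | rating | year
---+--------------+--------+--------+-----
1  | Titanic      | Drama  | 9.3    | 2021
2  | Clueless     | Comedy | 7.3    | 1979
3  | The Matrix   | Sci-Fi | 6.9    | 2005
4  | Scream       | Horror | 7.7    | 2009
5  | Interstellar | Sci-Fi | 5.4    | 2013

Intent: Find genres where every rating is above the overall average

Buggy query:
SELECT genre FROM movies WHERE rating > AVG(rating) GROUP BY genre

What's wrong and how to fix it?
Bug: AVG() is an aggregate; it can't sit directly in WHERE

Fix: Use a subquery for AVG and a HAVING MIN(...) filter so the condition holds for every row in the group

Corrected query:
SELECT genre FROM movies GROUP BY genre HAVING MIN(rating) > (SELECT AVG(rating) FROM movies)

Result:
genre 
------
Drama 
Horror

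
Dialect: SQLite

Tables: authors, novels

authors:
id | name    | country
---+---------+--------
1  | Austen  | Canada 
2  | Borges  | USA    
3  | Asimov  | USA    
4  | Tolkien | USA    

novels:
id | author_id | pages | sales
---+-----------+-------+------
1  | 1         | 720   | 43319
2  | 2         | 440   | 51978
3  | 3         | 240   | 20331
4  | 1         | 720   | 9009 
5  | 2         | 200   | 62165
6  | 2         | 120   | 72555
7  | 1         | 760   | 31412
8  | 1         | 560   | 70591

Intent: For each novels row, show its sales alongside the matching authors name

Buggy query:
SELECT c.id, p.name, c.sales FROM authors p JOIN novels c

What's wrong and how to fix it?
Bug: Missing join condition: each novels row is matched to all authors rows instead of just its own

Fix: Specify the join condition linking the foreign key to the parent id

Corrected query:
SELECT c.id, p.name, c.sales FROM authors p JOIN novels c ON c.author_id = p.id

Result:
id | name   | sales
---+--------+------
1  | Austen | 43319
2  | Borges | 51978
3  | Asimov | 20331
4  | Austen | 9009 
5  | Borges | 62165
6  | Borges | 72555
7  | Austen | 31412
8  | Austen | 70591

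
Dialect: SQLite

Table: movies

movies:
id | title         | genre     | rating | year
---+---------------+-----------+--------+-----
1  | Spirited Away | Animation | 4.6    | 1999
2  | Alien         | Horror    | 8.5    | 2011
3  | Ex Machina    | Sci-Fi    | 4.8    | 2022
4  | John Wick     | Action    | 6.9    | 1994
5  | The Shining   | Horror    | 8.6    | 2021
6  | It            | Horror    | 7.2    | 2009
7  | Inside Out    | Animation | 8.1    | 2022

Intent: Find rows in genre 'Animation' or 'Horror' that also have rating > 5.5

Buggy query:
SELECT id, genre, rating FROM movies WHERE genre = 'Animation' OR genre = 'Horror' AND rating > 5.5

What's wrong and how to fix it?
Bug: Without parentheses, AND is evaluated before OR, so the rating filter only applies to the 'Horror' branch

Fix: Add parentheses around the OR so the AND applies to both alternatives

Corrected query:
SELECT id, genre, rating FROM movies WHERE (genre = 'Animation' OR genre = 'Horror') AND rating > 5.5

Result:
id | genre     | rating
---+-----------+-------
2  | Horror    | 8.5   
5  | Horror    | 8.6   
6  | Horror    | 7.2   
7  | Animation | 8.1   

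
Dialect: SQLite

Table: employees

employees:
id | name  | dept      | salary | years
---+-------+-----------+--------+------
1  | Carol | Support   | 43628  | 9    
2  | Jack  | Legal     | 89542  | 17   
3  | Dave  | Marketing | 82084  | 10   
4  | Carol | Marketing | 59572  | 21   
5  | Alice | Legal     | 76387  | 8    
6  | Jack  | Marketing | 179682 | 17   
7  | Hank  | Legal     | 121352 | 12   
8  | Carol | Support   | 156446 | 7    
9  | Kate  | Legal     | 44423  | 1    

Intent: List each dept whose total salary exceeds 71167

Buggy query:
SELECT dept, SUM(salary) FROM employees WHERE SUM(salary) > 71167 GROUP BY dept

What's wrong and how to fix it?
Bug: WHERE runs before GROUP BY, so aggregates aren't available there

Fix: Move the aggregate condition to a HAVING clause

Corrected query:
SELECT dept, SUM(salary) FROM employees GROUP BY dept HAVING SUM(salary) > 71167

Result:
dept      | SUM(salary)
----------+------------
Legal     | 331704     
Marketing | 321338     
Support   | 200074     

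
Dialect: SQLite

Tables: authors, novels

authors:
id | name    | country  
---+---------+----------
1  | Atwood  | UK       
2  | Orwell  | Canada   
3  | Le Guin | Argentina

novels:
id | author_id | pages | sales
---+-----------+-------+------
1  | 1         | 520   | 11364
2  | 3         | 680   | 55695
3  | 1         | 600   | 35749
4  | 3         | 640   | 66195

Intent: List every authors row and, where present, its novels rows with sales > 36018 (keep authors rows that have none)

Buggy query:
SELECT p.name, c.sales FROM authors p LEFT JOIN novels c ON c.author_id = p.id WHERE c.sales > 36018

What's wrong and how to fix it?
Bug: A WHERE condition on the right-hand table after LEFT JOIN drops unmatched parents

Fix: Put 'c.sales > 36018' in the JOIN's ON clause instead of WHERE

Corrected query:
SELECT p.name, c.sales FROM authors p LEFT JOIN novels c ON c.author_id = p.id AND c.sales > 36018

Result:
name    | sales
--------+------
Atwood  | NULL 
Orwell  | NULL 
Le Guin | 55695
Le Guin | 66195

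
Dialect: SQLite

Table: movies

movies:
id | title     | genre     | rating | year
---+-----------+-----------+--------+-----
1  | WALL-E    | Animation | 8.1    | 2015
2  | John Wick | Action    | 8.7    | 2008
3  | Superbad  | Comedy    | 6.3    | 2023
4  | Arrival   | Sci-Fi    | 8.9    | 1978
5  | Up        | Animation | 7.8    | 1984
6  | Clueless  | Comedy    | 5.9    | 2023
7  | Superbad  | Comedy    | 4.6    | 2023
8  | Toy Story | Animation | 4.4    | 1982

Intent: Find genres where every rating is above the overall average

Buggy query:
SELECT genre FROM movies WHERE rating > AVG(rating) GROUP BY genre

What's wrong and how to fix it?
Bug: WHERE evaluates per row before aggregation, so AVG() is unavailable

Fix: Use a subquery for AVG and a HAVING MIN(...) filter so the condition holds for every row in the group

Corrected query:
SELECT genre FROM movies GROUP BY genre HAVING MIN(rating) > (SELECT AVG(rating) FROM movies)

Result:
genre 
------
Action
Sci-Fi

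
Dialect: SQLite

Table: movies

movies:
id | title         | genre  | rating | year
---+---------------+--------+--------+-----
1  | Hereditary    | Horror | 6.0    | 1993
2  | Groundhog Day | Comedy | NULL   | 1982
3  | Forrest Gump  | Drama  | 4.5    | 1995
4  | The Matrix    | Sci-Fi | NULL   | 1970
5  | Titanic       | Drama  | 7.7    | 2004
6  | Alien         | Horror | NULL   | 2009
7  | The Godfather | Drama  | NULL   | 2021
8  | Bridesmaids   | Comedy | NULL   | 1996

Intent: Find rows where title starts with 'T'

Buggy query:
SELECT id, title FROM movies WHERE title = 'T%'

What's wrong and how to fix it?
Bug: Wildcards only work with LIKE; '=' treats '%' as a literal character

Fix: Replace '=' with LIKE so 'T%' is treated as a pattern

Corrected query:
SELECT id, title FROM movies WHERE title LIKE 'T%'

Result:
id | title        
---+--------------
4  | The Matrix   
5  | Titanic      
7  | The Godfather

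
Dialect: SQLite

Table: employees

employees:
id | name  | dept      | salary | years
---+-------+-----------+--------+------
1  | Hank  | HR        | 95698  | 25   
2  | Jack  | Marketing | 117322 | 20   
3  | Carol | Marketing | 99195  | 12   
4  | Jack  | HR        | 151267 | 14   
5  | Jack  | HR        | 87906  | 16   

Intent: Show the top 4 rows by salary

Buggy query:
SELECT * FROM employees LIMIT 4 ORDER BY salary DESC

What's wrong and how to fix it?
Bug: ORDER BY cannot follow LIMIT; LIMIT is the final clause

Fix: Swap the clauses: ORDER BY first, then LIMIT

Corrected query:
SELECT * FROM employees ORDER BY salary DESC LIMIT 4

Result:
id | name  | dept      | salary | years
---+-------+-----------+--------+------
4  | Jack  | HR        | 151267 | 14   
2  | Jack  | Marketing | 117322 | 20   
3  | Carol | Marketing | 99195  | 12   
1  | Hank  | HR        | 95698  | 25   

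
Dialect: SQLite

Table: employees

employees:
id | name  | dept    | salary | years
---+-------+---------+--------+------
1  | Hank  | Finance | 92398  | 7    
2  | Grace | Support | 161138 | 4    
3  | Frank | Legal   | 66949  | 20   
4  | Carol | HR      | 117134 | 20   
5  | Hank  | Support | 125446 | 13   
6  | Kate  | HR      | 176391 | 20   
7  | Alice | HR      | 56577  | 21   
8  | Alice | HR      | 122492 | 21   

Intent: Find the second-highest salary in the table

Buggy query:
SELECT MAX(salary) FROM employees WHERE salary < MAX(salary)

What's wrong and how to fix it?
Bug: The inner MAX is an aggregate inside WHERE, which is not allowed

Fix: Put the inner MAX in a scalar subquery

Corrected query:
SELECT MAX(salary) FROM employees WHERE salary < (SELECT MAX(salary) FROM employees)

Result:
MAX(salary)
-----------
161138     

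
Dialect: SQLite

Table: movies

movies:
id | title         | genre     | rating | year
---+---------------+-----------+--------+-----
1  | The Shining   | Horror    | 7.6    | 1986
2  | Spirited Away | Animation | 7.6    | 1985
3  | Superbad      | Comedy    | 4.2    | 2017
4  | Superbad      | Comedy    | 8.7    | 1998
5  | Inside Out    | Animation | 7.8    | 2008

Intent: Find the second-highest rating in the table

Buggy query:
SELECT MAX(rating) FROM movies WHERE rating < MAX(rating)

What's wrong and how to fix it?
Bug: The inner MAX is an aggregate inside WHERE, which is not allowed

Fix: Compute the overall MAX in a subquery, then take MAX of rows below it

Corrected query:
SELECT MAX(rating) FROM movies WHERE rating < (SELECT MAX(rating) FROM movies)

Result:
MAX(rating)
-----------
7.8        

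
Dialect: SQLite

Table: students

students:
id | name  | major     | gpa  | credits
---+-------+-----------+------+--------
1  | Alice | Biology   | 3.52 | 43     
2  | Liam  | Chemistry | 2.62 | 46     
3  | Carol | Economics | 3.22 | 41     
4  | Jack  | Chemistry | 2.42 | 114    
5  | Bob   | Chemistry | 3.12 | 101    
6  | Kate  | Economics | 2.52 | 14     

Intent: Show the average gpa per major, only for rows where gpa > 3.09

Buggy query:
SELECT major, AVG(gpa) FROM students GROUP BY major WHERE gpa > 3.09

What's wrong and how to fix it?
Bug: Row-level WHERE must come before GROUP BY in the clause order

Fix: Place WHERE between FROM and GROUP BY

Corrected query:
SELECT major, AVG(gpa) FROM students WHERE gpa > 3.09 GROUP BY major

Result:
major     | AVG(gpa)
----------+---------
Biology   | 3.52    
Chemistry | 3.12    
Economics | 3.22    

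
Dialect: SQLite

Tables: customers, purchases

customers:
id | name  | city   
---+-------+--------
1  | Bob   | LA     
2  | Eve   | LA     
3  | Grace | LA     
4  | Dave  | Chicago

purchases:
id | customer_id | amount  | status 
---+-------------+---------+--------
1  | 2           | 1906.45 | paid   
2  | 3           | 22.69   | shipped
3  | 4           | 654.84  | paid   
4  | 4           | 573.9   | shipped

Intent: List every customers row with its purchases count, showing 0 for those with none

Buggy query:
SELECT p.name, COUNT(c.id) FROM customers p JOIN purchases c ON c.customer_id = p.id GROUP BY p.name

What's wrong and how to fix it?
Bug: INNER JOIN drops customers rows that have no matching purchases rows

Fix: Switch to LEFT JOIN to retain unmatched parent rows

Corrected query:
SELECT p.name, COUNT(c.id) FROM customers p LEFT JOIN purchases c ON c.customer_id = p.id GROUP BY p.name

Result:
name  | COUNT(c.id)
------+------------
Bob   | 0          
Dave  | 2          
Eve   | 1          
Grace | 1          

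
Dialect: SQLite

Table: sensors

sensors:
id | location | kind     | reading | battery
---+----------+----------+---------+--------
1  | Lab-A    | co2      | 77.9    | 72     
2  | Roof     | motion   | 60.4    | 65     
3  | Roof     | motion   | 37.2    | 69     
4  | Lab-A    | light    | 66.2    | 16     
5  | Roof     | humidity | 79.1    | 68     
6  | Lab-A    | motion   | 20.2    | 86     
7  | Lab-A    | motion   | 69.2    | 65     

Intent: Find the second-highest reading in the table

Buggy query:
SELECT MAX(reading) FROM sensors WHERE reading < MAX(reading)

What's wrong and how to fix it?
Bug: MAX(reading) on the right of the comparison is an aggregate-in-WHERE error

Fix: Put the inner MAX in a scalar subquery

Corrected query:
SELECT MAX(reading) FROM sensors WHERE reading < (SELECT MAX(reading) FROM sensors)

Result:
MAX(reading)
------------
77.9        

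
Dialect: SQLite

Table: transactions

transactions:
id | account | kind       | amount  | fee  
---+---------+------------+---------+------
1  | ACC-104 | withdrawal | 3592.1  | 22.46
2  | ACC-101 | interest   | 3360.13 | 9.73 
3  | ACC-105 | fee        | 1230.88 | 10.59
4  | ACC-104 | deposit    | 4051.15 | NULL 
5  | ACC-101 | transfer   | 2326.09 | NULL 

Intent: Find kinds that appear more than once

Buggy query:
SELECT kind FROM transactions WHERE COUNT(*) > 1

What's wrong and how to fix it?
Bug: WHERE can't reference COUNT(*); aggregates are computed after WHERE

Fix: Group first, then use HAVING for the count condition

Corrected query:
SELECT kind FROM transactions GROUP BY kind HAVING COUNT(*) > 1

Result:
(no rows)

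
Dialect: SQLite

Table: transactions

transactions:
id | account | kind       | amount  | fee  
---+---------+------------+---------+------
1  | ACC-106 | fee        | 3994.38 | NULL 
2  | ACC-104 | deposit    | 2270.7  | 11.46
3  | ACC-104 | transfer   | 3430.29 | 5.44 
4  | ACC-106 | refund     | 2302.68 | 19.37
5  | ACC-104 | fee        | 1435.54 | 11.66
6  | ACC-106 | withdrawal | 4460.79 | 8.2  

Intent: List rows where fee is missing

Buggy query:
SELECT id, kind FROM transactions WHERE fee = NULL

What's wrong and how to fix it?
Bug: '= NULL' is always unknown in SQL three-valued logic, so no rows match

Fix: Replace '= NULL' with 'IS NULL'

Corrected query:
SELECT id, kind FROM transactions WHERE fee IS NULL

Result:
id | kind
---+-----
1  | fee 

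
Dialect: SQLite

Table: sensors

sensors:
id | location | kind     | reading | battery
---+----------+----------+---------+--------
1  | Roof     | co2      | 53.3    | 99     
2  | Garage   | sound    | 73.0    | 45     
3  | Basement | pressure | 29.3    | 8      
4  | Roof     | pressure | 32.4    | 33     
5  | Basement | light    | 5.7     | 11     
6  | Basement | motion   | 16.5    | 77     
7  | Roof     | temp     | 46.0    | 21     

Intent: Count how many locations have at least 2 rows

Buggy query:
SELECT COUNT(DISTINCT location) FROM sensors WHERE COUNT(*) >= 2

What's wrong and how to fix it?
Bug: WHERE filters individual rows, not groups, so a group-level COUNT is invalid there

Fix: Use a subquery that GROUPs and filters with HAVING, then count its rows

Corrected query:
SELECT COUNT(*) FROM (SELECT location FROM sensors GROUP BY location HAVING COUNT(*) >= 2)

Result:
COUNT(*)
--------
2       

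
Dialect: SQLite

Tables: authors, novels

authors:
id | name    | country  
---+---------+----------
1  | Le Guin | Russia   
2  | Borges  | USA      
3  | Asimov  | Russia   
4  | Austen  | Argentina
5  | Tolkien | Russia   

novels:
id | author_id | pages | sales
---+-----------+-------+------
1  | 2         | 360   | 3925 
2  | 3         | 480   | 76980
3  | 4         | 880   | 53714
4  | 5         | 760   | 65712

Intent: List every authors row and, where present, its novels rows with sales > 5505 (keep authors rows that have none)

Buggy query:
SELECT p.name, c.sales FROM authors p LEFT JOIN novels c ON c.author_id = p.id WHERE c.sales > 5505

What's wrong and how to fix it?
Bug: A WHERE condition on the right-hand table after LEFT JOIN drops unmatched parents

Fix: Move the right-table condition into the ON clause so unmatched parents are kept

Corrected query:
SELECT p.name, c.sales FROM authors p LEFT JOIN novels c ON c.author_id = p.id AND c.sales > 5505

Result:
name    | sales
--------+------
Le Guin | NULL 
Borges  | NULL 
Asimov  | 76980
Austen  | 53714
Tolkien | 65712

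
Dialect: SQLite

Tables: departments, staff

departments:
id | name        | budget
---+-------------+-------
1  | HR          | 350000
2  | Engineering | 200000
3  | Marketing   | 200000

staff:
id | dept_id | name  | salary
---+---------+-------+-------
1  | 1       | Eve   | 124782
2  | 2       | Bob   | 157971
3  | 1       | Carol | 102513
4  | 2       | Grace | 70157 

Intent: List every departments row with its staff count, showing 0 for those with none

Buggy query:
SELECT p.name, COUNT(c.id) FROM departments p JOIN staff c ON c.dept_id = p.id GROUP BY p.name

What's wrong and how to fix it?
Bug: An inner join excludes parents with zero children

Fix: Use LEFT JOIN so parents without children still appear (COUNT(c.id) gives 0)

Corrected query:
SELECT p.name, COUNT(c.id) FROM departments p LEFT JOIN staff c ON c.dept_id = p.id GROUP BY p.name

Result:
name        | COUNT(c.id)
------------+------------
Engineering | 2          
HR          | 2          
Marketing   | 0          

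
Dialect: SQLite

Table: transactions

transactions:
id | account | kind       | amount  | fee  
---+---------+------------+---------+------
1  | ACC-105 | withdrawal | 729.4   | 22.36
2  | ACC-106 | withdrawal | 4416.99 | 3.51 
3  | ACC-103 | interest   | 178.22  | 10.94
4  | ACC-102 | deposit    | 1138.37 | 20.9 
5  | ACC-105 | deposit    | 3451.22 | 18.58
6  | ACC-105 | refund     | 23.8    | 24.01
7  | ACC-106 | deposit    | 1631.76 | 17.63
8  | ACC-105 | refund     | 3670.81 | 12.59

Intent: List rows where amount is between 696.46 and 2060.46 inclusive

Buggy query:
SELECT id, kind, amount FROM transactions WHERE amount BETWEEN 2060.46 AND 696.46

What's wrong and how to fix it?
Bug: BETWEEN expects the lower bound first; with 2060.46 AND 696.46 the range is empty

Fix: Swap the bounds so the smaller value comes first

Corrected query:
SELECT id, kind, amount FROM transactions WHERE amount BETWEEN 696.46 AND 2060.46

Result:
id | kind       | amount 
---+------------+--------
1  | withdrawal | 729.4  
4  | deposit    | 1138.37
7  | deposit    | 1631.76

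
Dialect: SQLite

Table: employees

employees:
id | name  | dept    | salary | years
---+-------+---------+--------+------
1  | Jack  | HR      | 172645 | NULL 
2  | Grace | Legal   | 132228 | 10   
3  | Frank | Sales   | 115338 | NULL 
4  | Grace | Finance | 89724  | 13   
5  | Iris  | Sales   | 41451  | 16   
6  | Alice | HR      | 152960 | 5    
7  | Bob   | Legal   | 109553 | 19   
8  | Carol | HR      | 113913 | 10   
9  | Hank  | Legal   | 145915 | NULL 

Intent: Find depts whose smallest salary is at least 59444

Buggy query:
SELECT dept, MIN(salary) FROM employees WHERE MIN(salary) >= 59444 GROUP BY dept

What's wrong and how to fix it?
Bug: Aggregates like MIN are computed per group after WHERE runs

Fix: Replace WHERE with HAVING after the GROUP BY

Corrected query:
SELECT dept, MIN(salary) FROM employees GROUP BY dept HAVING MIN(salary) >= 59444

Result:
dept    | MIN(salary)
--------+------------
Finance | 89724      
HR      | 113913     
Legal   | 109553     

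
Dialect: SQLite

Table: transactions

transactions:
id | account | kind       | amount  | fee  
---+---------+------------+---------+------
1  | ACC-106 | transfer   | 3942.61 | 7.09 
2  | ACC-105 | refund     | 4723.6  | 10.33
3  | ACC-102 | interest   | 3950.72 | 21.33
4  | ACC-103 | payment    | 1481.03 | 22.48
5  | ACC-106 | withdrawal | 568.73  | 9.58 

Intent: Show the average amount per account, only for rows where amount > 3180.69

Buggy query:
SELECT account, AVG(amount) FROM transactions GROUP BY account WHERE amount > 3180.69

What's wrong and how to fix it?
Bug: Row-level WHERE must come before GROUP BY in the clause order

Fix: Move the WHERE clause before GROUP BY

Corrected query:
SELECT account, AVG(amount) FROM transactions WHERE amount > 3180.69 GROUP BY account

Result:
account | AVG(amount)
--------+------------
ACC-102 | 3950.72    
ACC-105 | 4723.6     
ACC-106 | 3942.61    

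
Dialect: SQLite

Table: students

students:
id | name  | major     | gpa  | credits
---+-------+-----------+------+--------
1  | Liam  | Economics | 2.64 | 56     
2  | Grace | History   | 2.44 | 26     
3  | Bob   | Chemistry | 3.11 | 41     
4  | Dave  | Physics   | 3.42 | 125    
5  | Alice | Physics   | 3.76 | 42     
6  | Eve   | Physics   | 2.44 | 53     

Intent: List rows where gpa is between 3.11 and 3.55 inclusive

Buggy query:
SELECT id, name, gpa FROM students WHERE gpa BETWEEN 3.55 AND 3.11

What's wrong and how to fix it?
Bug: The bounds are reversed; BETWEEN a AND b requires a <= b to match anything

Fix: Swap the bounds so the smaller value comes first

Corrected query:
SELECT id, name, gpa FROM students WHERE gpa BETWEEN 3.11 AND 3.55

Result:
id | name | gpa 
---+------+-----
3  | Bob  | 3.11
4  | Dave | 3.42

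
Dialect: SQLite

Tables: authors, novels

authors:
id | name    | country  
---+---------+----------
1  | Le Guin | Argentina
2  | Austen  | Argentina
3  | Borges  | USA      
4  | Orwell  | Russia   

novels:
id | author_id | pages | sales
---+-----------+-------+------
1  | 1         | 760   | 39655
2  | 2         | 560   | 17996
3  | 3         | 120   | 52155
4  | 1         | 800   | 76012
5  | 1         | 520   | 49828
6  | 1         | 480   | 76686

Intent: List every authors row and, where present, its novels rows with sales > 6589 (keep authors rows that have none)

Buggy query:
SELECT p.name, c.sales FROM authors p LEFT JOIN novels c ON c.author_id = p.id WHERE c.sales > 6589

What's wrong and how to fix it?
Bug: A WHERE condition on the right-hand table after LEFT JOIN drops unmatched parents

Fix: Put 'c.sales > 6589' in the JOIN's ON clause instead of WHERE

Corrected query:
SELECT p.name, c.sales FROM authors p LEFT JOIN novels c ON c.author_id = p.id AND c.sales > 6589

Result:
name    | sales
--------+------
Le Guin | 39655
Le Guin | 49828
Le Guin | 76012
Le Guin | 76686
Austen  | 17996
Borges  | 52155
Orwell  | NULL 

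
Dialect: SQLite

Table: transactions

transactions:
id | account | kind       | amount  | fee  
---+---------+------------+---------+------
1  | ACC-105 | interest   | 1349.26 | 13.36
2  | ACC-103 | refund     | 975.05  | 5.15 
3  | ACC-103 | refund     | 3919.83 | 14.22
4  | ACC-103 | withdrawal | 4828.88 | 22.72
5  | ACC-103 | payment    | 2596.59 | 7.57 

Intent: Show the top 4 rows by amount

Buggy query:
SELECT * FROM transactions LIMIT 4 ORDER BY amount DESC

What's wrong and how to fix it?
Bug: LIMIT must come after ORDER BY

Fix: Sort with ORDER BY, then apply LIMIT

Corrected query:
SELECT * FROM transactions ORDER BY amount DESC LIMIT 4

Result:
id | account | kind       | amount  | fee  
---+---------+------------+---------+------
4  | ACC-103 | withdrawal | 4828.88 | 22.72
3  | ACC-103 | refund     | 3919.83 | 14.22
5  | ACC-103 | payment    | 2596.59 | 7.57 
1  | ACC-105 | interest   | 1349.26 | 13.36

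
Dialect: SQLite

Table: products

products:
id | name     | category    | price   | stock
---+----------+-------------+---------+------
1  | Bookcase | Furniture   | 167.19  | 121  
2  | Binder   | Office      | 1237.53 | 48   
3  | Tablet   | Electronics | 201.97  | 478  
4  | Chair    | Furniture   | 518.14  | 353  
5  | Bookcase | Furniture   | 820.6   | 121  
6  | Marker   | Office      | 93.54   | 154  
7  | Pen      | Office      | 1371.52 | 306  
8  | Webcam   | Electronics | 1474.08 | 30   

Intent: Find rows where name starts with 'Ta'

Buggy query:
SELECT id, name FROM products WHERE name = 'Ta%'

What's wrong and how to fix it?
Bug: '=' compares the literal string including the % character; pattern matching needs LIKE

Fix: Replace '=' with LIKE so 'Ta%' is treated as a pattern

Corrected query:
SELECT id, name FROM products WHERE name LIKE 'Ta%'

Result:
id | name  
---+-------
3  | Tablet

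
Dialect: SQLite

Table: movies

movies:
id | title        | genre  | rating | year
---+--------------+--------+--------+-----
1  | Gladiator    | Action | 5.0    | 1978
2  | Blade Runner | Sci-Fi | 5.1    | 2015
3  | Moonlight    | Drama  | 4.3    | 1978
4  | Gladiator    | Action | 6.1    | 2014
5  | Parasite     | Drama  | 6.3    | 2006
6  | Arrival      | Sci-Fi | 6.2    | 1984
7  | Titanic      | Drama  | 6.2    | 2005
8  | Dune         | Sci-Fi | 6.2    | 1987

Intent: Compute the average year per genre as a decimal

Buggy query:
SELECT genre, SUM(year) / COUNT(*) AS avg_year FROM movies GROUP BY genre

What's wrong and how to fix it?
Bug: Both operands are integers, so '/' performs integer division and truncates

Fix: Multiply by 1.0 (or CAST to REAL) to force floating-point division

Corrected query:
SELECT genre, SUM(year) * 1.0 / COUNT(*) AS avg_year FROM movies GROUP BY genre

Result:
genre  | avg_year   
-------+------------
Action | 1996       
Drama  | 1996.333333
Sci-Fi | 1995.333333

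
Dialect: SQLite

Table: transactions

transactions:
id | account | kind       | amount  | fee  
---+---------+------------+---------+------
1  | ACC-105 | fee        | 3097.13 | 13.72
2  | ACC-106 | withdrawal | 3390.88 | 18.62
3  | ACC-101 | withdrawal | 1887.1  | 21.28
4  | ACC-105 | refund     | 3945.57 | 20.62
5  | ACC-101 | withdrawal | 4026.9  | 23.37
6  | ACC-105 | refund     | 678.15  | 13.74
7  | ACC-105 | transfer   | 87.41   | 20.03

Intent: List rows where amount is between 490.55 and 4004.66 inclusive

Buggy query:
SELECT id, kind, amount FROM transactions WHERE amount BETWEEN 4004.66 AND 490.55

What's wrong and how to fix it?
Bug: BETWEEN expects the lower bound first; with 4004.66 AND 490.55 the range is empty

Fix: Write BETWEEN 490.55 AND 4004.66

Corrected query:
SELECT id, kind, amount FROM transactions WHERE amount BETWEEN 490.55 AND 4004.66

Result:
id | kind       | amount 
---+------------+--------
1  | fee        | 3097.13
2  | withdrawal | 3390.88
3  | withdrawal | 1887.1 
4  | refund     | 3945.57
6  | refund     | 678.15 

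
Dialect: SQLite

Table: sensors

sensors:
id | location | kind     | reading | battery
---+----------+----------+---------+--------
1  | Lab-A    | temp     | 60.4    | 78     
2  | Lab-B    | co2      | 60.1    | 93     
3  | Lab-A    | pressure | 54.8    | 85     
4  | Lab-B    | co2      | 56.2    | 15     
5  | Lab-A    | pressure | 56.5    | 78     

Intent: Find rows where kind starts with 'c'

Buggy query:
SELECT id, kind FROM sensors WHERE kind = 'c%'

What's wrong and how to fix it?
Bug: Wildcards only work with LIKE; '=' treats '%' as a literal character

Fix: Use LIKE for wildcard pattern matching

Corrected query:
SELECT id, kind FROM sensors WHERE kind LIKE 'c%'

Result:
id | kind
---+-----
2  | co2 
4  | co2 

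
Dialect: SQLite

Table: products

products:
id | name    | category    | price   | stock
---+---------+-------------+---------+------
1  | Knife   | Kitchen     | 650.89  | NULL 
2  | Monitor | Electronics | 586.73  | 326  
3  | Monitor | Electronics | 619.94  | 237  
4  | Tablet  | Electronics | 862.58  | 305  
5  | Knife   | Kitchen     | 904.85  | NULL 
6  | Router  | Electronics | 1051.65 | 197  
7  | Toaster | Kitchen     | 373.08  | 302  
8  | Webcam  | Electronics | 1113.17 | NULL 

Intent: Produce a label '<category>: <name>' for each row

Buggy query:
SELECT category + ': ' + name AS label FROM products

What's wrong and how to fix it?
Bug: SQLite uses || for string concatenation; + coerces text to numbers (yielding 0)

Fix: Use the || operator for string concatenation

Corrected query:
SELECT category || ': ' || name AS label FROM products

Result:
label               
--------------------
Kitchen: Knife      
Electronics: Monitor
Electronics: Monitor
Electronics: Tablet 
Kitchen: Knife      
Electronics: Router 
Kitchen: Toaster    
Electronics: Webcam 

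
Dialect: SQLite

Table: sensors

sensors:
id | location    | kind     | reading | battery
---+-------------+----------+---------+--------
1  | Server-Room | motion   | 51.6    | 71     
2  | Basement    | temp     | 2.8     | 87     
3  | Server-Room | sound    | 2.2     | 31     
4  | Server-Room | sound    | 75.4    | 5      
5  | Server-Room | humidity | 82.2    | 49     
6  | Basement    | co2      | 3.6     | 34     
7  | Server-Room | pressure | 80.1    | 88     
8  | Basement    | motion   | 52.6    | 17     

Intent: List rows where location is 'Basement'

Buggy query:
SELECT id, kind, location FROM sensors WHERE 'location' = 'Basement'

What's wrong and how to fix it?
Bug: 'location' in single quotes is a string literal, not the column; the comparison is literal-vs-literal and never true

Fix: Reference the column as location without single quotes

Corrected query:
SELECT id, kind, location FROM sensors WHERE location = 'Basement'

Result:
id | kind   | location
---+--------+---------
2  | temp   | Basement
6  | co2    | Basement
8  | motion | Basement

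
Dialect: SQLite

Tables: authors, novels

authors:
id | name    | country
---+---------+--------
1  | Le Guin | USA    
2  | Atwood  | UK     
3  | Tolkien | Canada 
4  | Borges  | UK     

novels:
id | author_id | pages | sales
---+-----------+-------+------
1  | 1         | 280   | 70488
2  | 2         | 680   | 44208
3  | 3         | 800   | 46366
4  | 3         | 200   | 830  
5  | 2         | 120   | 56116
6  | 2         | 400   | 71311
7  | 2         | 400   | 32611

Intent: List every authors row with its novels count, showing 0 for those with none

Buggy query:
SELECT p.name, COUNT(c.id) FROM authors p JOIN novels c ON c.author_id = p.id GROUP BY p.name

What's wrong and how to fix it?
Bug: INNER JOIN drops authors rows that have no matching novels rows

Fix: Switch to LEFT JOIN to retain unmatched parent rows

Corrected query:
SELECT p.name, COUNT(c.id) FROM authors p LEFT JOIN novels c ON c.author_id = p.id GROUP BY p.name

Result:
name    | COUNT(c.id)
--------+------------
Atwood  | 4          
Borges  | 0          
Le Guin | 1          
Tolkien | 2          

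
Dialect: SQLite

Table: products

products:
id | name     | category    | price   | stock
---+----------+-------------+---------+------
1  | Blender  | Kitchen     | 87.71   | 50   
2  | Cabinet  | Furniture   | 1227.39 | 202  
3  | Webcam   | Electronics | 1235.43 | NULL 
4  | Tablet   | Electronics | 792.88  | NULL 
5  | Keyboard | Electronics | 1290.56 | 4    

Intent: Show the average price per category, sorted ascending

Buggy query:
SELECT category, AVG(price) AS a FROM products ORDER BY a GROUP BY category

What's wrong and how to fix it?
Bug: GROUP BY must precede ORDER BY

Fix: Move ORDER BY to the end, after GROUP BY

Corrected query:
SELECT category, AVG(price) AS a FROM products GROUP BY category ORDER BY a

Result:
category    | a      
------------+--------
Kitchen     | 87.71  
Electronics | 1106.29
Furniture   | 1227.39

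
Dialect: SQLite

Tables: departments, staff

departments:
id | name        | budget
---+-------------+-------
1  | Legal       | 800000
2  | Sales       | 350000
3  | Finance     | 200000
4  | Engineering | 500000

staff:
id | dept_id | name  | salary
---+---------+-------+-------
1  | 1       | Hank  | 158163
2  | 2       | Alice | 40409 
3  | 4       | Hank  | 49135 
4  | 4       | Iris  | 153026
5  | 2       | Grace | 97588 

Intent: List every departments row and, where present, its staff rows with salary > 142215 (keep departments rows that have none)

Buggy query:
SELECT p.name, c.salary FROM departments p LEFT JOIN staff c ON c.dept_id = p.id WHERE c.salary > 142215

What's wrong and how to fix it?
Bug: A WHERE condition on the right-hand table after LEFT JOIN drops unmatched parents

Fix: Put 'c.salary > 142215' in the JOIN's ON clause instead of WHERE

Corrected query:
SELECT p.name, c.salary FROM departments p LEFT JOIN staff c ON c.dept_id = p.id AND c.salary > 142215

Result:
name        | salary
------------+-------
Legal       | 158163
Sales       | NULL  
Finance     | NULL  
Engineering | 153026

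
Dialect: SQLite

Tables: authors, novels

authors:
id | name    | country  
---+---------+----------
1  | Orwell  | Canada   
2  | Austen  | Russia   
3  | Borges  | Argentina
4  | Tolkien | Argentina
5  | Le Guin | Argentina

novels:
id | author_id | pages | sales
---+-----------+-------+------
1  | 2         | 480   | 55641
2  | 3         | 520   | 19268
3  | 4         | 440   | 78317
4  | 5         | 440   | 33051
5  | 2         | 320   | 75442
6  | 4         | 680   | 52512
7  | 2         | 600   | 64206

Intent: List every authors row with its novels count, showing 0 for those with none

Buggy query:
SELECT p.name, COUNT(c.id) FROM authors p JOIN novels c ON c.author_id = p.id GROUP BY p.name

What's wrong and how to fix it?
Bug: INNER JOIN drops authors rows that have no matching novels rows

Fix: Use LEFT JOIN so parents without children still appear (COUNT(c.id) gives 0)

Corrected query:
SELECT p.name, COUNT(c.id) FROM authors p LEFT JOIN novels c ON c.author_id = p.id GROUP BY p.name

Result:
name    | COUNT(c.id)
--------+------------
Austen  | 3          
Borges  | 1          
Le Guin | 1          
Orwell  | 0          
Tolkien | 2          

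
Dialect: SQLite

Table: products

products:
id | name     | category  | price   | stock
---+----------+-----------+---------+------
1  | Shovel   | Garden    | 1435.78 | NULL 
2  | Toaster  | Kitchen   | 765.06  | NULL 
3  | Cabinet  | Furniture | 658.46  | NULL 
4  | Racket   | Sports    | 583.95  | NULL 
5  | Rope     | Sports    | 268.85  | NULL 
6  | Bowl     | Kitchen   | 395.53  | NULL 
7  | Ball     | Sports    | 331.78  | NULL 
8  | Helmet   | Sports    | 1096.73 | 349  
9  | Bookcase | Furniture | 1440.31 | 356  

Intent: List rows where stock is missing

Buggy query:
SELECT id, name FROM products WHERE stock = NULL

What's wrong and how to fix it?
Bug: Comparing to NULL with '=' never matches; NULL = NULL is unknown, not true

Fix: Use IS NULL to test for NULL

Corrected query:
SELECT id, name FROM products WHERE stock IS NULL

Result:
id | name   
---+--------
1  | Shovel 
2  | Toaster
3  | Cabinet
4  | Racket 
5  | Rope   
6  | Bowl   
7  | Ball   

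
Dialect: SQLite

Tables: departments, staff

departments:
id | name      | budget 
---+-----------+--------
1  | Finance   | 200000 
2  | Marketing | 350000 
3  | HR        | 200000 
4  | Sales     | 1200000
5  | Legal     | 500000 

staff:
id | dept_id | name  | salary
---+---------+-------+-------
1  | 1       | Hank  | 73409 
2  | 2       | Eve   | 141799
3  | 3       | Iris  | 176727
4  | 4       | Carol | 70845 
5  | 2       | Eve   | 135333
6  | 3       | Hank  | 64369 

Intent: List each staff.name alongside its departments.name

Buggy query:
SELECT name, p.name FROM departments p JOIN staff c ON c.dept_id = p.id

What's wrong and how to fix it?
Bug: 'name' exists in both joined tables, so the database can't tell which one is meant

Fix: Prefix ambiguous columns with the table alias

Corrected query:
SELECT c.name, p.name FROM departments p JOIN staff c ON c.dept_id = p.id

Result:
name  | name     
------+----------
Hank  | Finance  
Eve   | Marketing
Iris  | HR       
Carol | Sales    
Eve   | Marketing
Hank  | HR       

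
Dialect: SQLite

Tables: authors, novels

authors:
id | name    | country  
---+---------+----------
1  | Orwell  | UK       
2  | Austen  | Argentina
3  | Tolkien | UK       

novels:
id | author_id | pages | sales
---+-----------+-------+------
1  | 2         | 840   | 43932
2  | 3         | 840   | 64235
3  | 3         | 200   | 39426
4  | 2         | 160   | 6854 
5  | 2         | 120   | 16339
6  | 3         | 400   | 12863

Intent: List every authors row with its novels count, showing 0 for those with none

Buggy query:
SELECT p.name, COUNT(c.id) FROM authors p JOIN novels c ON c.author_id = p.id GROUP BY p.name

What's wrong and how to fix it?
Bug: INNER JOIN drops authors rows that have no matching novels rows

Fix: Switch to LEFT JOIN to retain unmatched parent rows

Corrected query:
SELECT p.name, COUNT(c.id) FROM authors p LEFT JOIN novels c ON c.author_id = p.id GROUP BY p.name

Result:
name    | COUNT(c.id)
--------+------------
Austen  | 3          
Orwell  | 0          
Tolkien | 3          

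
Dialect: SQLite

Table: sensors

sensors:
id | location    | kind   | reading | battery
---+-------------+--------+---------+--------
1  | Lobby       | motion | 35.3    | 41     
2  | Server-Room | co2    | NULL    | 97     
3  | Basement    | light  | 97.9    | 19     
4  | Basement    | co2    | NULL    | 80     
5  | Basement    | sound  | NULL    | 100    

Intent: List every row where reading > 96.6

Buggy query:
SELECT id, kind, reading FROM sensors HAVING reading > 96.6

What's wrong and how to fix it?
Bug: HAVING filters the output of aggregation, but this query has no GROUP BY and no aggregate functions, so SQLite rejects it (HAVING clause on a non-aggregate query); the condition here is per row

Fix: Replace HAVING with WHERE since the condition applies to individual rows

Corrected query:
SELECT id, kind, reading FROM sensors WHERE reading > 96.6

Result:
id | kind  | reading
---+-------+--------
3  | light | 97.9   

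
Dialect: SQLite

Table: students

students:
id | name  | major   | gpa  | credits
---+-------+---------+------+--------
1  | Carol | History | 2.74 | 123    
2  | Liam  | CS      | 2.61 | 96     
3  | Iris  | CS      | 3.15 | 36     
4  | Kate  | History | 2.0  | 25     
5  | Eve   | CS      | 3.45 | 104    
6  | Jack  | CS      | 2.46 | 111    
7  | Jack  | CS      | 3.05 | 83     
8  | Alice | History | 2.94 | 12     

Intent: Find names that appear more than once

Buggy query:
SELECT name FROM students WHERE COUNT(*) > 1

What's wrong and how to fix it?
Bug: WHERE can't reference COUNT(*); aggregates are computed after WHERE

Fix: Group first, then use HAVING for the count condition

Corrected query:
SELECT name FROM students GROUP BY name HAVING COUNT(*) > 1

Result:
name
----
Jack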